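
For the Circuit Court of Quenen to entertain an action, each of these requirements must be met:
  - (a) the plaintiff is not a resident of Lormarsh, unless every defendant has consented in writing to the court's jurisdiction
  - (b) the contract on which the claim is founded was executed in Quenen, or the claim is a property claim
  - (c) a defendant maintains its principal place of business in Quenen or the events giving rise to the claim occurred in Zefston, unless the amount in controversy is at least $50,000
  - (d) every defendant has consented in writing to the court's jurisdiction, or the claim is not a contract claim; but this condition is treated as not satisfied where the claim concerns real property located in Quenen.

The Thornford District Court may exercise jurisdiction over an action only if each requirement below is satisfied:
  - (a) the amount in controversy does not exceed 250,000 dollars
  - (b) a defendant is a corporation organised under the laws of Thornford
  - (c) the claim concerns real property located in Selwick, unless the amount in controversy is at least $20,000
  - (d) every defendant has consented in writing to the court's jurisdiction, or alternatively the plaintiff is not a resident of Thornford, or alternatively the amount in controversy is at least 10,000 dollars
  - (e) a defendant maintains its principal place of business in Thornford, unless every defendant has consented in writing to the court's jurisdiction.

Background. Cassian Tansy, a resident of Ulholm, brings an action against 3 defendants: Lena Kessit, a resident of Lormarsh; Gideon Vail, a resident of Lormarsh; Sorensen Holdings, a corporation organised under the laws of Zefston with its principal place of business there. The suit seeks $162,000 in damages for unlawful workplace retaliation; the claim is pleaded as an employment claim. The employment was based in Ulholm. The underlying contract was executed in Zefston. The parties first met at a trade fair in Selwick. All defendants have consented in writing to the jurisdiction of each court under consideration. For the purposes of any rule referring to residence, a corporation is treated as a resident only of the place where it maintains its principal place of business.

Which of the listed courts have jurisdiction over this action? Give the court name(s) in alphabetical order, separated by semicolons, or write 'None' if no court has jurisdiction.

None

The Circuit Court of Quenen:
  (a) The plaintiff resides in Ulholm, which is not Lormarsh. Met.
  (b) The contract was executed in Zefston, not Quenen; the claim is an employment claim, not a property claim — none of the alternatives is met. Fails.
  (c) The corporate defendant(s) have their principal place of business in Zefston, not Quenen; the operative events occurred in Ulholm, not Zefston — none of the alternatives is met. The proviso rescues it, though: the amount in controversy is 162,000 dollars, which meets the USD 50,000 floor. Satisfied.
  (d) Every defendant has filed written consent, which satisfies one of the alternatives. The carve-out does not apply: the claim does not concern real property. Met.
  → No jurisdiction.
The Thornford District Court:
  (a) The amount in controversy is 162,000 dollars, within the 250,000 dollars ceiling. Condition met.
  (b) The corporate defendant(s) are organised in Zefston, not Thornford. Not satisfied.
  (c) The claim does not concern real property. However, the amount in controversy is 162,000 dollars, which meets the $20,000 floor, so the 'unless' proviso supplies this condition. Condition met.
  (d) Every defendant has filed written consent, which satisfies one of the alternatives. Met.
  (e) The corporate defendant(s) have their principal place of business in Zefston, not Thornford. However, every defendant has filed written consent, so the 'unless' proviso supplies this condition. Met.
  → At least one condition fails; no jurisdiction.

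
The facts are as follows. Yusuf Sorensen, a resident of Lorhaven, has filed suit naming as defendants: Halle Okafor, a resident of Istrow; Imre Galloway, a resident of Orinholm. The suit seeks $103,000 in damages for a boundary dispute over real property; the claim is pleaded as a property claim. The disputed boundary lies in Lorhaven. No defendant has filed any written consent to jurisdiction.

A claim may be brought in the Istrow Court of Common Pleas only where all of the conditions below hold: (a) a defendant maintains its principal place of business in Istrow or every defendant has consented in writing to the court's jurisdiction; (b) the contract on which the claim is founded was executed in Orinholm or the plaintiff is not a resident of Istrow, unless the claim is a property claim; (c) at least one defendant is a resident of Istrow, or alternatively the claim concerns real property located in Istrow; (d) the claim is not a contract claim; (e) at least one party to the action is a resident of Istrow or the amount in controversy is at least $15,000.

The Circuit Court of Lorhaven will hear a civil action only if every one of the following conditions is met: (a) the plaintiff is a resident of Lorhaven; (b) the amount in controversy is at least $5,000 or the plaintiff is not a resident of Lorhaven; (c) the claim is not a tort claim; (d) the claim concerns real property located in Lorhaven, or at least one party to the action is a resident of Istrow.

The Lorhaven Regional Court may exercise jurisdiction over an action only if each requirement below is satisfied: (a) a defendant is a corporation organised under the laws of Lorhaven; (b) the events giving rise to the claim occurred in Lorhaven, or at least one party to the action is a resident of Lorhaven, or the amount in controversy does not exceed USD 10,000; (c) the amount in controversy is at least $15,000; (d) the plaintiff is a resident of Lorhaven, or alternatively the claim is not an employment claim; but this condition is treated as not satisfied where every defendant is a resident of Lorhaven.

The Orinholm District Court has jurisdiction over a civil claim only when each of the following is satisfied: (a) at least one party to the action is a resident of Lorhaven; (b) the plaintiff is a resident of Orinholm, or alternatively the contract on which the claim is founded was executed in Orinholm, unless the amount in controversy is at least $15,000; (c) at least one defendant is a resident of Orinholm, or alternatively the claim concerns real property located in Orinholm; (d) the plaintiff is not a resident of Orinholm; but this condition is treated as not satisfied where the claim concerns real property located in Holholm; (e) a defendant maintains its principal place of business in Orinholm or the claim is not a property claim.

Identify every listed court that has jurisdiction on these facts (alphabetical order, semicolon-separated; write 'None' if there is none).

the Circuit Court of Lorhaven

The Istrow Court of Common Pleas:
  (a) No defendant is a corporation; no such written consent has been filed — none of the alternatives is met. Condition not met.
  (b) The plaintiff resides in Lorhaven, which is not Istrow, which satisfies one of the alternatives. Condition met.
  (c) Halle Okafor resides in Istrow, so this disjunct is met. Met.
  (d) The claim is a property claim, not a contract claim. Condition met.
  (e) Halle Okafor resides in Istrow, which satisfies one of the alternatives. Satisfied.
  → At least one condition fails; no jurisdiction.
The Circuit Court of Lorhaven:
  (a) The plaintiff resides in Lorhaven. Condition met.
  (b) The amount in controversy is $103,000, which meets the USD 5,000 floor, so one alternative holds. Satisfied.
  (c) The claim is a property claim, not a tort claim. Condition met.
  (d) The property lies in Lorhaven, so this disjunct is met. Condition met.
  → Jurisdiction lies.
The Lorhaven Regional Court:
  (a) No defendant is a corporation. Fails.
  (b) The operative events occurred in Lorhaven, so one alternative holds. Met.
  (c) The amount in controversy is $103,000, which meets the $15,000 floor. Condition met.
  (d) The plaintiff resides in Lorhaven — that alternative is enough. The carve-out does not apply: the defendants reside as follows — Halle Okafor in Istrow, Imre Galloway in Orinholm — not all in Lorhaven. Satisfied.
  → Not every requirement is met — no jurisdiction.
The Orinholm District Court:
  (a) Yusuf Sorensen resides in Lorhaven. Satisfied.
  (b) The plaintiff resides in Lorhaven, not Orinholm; no contract (and hence no place of execution) is alleged — every alternative fails. But the amount in controversy is 103,000 dollars, which meets the 15,000 dollars floor, and the 'unless' clause therefore excuses the requirement. Condition met.
  (c) Imre Galloway resides in Orinholm, so one alternative holds. Satisfied.
  (d) The plaintiff resides in Lorhaven, which is not Orinholm. The carve-out does not apply: the property lies in Lorhaven, not Holholm. Met.
  (e) No defendant is a corporation; the claim is a property claim — no alternative holds. Fails.
  → No jurisdiction.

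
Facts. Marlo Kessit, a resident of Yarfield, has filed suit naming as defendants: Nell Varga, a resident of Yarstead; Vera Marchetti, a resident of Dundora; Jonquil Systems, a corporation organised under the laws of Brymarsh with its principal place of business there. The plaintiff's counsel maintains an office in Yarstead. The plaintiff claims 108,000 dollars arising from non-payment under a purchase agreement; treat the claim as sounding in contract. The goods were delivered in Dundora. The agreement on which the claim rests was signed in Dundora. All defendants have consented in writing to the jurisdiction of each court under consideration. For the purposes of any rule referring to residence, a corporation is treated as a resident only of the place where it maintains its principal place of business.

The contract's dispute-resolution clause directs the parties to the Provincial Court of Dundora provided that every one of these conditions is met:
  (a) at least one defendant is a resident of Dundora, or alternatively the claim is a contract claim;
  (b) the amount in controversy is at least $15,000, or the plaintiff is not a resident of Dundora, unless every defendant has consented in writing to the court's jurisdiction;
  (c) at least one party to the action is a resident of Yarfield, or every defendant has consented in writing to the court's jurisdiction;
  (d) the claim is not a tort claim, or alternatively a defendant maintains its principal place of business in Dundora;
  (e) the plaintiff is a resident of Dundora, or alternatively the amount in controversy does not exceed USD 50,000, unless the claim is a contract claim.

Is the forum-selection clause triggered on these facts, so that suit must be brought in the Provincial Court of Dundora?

Yes

The Provincial Court of Dundora:
  (a) Vera Marchetti resides in Dundora, so this disjunct is met. Satisfied.
  (b) The amount in controversy is 108,000 dollars, which meets the $15,000 floor, so this disjunct is met. Satisfied.
  (c) Marlo Kessit resides in Yarfield, so this disjunct is met. Condition met.
  (d) The claim is a contract claim, not a tort claim, so this disjunct is met. Met.
  (e) The plaintiff resides in Yarfield, not Dundora; the amount in controversy is 108,000 dollars, above the USD 50,000 ceiling — none of the alternatives is met. The proviso rescues it, though: the claim is a contract claim. Met.
  → The clause applies.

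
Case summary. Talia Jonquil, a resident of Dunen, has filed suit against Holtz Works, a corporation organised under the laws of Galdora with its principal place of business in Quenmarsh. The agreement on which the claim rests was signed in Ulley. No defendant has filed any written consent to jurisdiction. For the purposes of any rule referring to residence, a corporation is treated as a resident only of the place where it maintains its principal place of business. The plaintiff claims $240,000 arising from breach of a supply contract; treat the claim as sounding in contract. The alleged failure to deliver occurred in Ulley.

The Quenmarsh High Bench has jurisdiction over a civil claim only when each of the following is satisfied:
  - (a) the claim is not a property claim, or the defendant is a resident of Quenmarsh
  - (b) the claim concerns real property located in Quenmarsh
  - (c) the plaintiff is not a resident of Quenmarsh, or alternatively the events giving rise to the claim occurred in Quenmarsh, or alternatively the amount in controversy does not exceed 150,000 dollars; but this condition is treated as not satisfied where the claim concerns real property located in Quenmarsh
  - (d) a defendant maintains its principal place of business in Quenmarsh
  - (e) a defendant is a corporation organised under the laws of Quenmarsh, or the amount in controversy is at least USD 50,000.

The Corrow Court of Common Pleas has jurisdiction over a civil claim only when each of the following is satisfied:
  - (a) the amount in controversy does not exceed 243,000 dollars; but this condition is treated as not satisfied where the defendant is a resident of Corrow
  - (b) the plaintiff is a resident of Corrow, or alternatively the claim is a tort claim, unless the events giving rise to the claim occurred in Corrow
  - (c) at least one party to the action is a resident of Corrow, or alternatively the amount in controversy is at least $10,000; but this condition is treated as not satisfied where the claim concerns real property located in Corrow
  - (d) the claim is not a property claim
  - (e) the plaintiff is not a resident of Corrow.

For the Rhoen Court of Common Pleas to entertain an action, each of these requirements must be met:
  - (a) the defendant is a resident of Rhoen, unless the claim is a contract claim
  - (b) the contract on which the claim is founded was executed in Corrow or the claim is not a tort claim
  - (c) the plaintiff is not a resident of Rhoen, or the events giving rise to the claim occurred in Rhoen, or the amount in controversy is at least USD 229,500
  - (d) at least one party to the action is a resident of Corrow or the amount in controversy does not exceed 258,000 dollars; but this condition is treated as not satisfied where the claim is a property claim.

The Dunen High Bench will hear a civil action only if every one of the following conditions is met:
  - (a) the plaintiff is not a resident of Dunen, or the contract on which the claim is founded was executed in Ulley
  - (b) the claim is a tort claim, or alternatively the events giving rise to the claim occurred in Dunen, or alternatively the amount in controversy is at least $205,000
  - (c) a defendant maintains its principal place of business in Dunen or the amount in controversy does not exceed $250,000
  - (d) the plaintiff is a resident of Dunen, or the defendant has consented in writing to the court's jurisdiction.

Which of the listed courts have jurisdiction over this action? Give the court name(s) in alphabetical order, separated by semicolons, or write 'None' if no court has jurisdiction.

the Dunen High Bench; the Rhoen Court of Common Pleas

The Quenmarsh High Bench:
  (a) The claim is a contract claim, not a property claim, which satisfies one of the alternatives. Met.
  (b) The claim does not concern real property. Not met.
  (c) The plaintiff resides in Dunen, which is not Quenmarsh, so one alternative holds. And the carve-out is inapplicable — the claim does not concern real property. Met.
  (d) Holtz Works has its principal place of business in Quenmarsh. Satisfied.
  (e) The amount in controversy is 240,000 dollars, which meets the 50,000 dollars floor, so one alternative holds. Satisfied.
  → Not every requirement is met — no jurisdiction.
The Corrow Court of Common Pleas:
  (a) The amount in controversy is 240,000 dollars, within the 243,000 dollars ceiling. And the carve-out is inapplicable — the defendant resides in Quenmarsh, not Corrow. Condition met.
  (b) The plaintiff resides in Dunen, not Corrow; the claim is a contract claim, not a tort claim — no alternative holds. The proviso offers no rescue either, since the operative events occurred in Ulley, not Corrow. Not met.
  (c) The amount in controversy is USD 240,000, which meets the $10,000 floor, so this disjunct is met. And the carve-out is inapplicable — the claim does not concern real property. Satisfied.
  (d) The claim is a contract claim, not a property claim. Condition met.
  (e) The plaintiff resides in Dunen, which is not Corrow. Satisfied.
  → No jurisdiction.
The Rhoen Court of Common Pleas:
  (a) The defendant resides in Quenmarsh, not Rhoen. The proviso rescues it, though: the claim is a contract claim. Condition met.
  (b) The claim is a contract claim, not a tort claim, so this disjunct is met. Met.
  (c) The plaintiff resides in Dunen, which is not Rhoen, so this disjunct is met. Met.
  (d) The amount in controversy is $240,000, within the USD 258,000 ceiling — that alternative is enough. And the carve-out is inapplicable — the claim is a contract claim, not a property claim. Satisfied.
  → The court has jurisdiction.
The Dunen High Bench:
  (a) The contract was executed in Ulley, so this disjunct is met. Satisfied.
  (b) The amount in controversy is USD 240,000, which meets the 205,000 dollars floor, so this disjunct is met. Condition met.
  (c) The amount in controversy is USD 240,000, within the 250,000 dollars ceiling, so one alternative holds. Met.
  (d) The plaintiff resides in Dunen, so this disjunct is met. Condition met.
  → The court has jurisdiction.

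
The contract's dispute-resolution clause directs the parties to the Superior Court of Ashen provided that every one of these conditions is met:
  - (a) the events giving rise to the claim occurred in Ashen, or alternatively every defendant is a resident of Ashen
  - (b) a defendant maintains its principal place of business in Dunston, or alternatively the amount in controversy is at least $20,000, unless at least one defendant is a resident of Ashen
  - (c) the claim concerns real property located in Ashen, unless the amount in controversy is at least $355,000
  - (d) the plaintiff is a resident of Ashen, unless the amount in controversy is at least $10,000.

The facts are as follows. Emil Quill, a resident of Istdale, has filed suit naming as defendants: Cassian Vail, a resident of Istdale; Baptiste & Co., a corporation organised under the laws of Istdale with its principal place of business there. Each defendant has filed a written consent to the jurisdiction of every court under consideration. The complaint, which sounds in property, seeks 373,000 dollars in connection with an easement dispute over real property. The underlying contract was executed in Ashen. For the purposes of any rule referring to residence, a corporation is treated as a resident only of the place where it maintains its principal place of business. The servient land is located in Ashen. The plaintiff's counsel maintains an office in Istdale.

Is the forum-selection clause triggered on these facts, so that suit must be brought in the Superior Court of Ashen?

Yes

The Superior Court of Ashen:
  (a) The operative events occurred in Ashen, so this disjunct is met. Met.
  (b) The amount in controversy is 373,000 dollars, which meets the 20,000 dollars floor, so this disjunct is met. Satisfied.
  (c) The property lies in Ashen. Condition met.
  (d) The plaintiff resides in Istdale, not Ashen. But the amount in controversy is USD 373,000, which meets the $10,000 floor, and the 'unless' clause therefore excuses the requirement. Satisfied.
  → Forum clause is triggered.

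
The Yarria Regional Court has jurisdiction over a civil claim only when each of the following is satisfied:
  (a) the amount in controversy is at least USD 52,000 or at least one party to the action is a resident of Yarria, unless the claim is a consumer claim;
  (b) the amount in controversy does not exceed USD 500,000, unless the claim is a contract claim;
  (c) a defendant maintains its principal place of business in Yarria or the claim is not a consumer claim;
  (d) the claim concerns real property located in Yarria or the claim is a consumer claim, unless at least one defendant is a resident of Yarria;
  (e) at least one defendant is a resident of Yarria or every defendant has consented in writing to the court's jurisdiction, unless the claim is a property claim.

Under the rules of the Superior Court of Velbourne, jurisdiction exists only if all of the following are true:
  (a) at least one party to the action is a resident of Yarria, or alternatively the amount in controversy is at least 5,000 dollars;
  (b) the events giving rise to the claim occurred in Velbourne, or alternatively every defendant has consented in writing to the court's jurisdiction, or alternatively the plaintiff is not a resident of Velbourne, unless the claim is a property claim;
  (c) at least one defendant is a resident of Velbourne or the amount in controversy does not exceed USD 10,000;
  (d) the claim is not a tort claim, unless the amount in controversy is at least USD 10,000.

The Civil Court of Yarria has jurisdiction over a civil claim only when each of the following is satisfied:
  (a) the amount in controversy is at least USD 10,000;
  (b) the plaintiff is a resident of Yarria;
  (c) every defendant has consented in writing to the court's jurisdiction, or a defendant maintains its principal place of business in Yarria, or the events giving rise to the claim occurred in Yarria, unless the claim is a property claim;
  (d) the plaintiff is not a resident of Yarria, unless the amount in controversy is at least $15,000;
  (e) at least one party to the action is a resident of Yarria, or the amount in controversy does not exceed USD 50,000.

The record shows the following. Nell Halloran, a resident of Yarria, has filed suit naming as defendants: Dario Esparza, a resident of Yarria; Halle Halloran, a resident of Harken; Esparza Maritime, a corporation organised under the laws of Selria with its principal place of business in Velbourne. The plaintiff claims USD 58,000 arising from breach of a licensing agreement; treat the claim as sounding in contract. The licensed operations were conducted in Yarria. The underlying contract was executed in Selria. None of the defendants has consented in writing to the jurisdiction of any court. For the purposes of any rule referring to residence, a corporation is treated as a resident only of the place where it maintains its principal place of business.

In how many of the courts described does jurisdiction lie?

The Yarria Regional Court:
  (a) The amount in controversy is $58,000, which meets the USD 52,000 floor, which satisfies one of the alternatives. Condition met.
  (b) The amount in controversy is USD 58,000, within the USD 500,000 ceiling. Condition met.
  (c) The claim is a contract claim, not a consumer claim, so one alternative holds. Met.
  (d) The claim does not concern real property; the claim is a contract claim, not a consumer claim — every alternative fails. The proviso rescues it, though: Dario Esparza resides in Yarria. Condition met.
  (e) Dario Esparza resides in Yarria, which satisfies one of the alternatives. Met.
  → All conditions met; jurisdiction exists.
The Superior Court of Velbourne:
  (a) Nell Halloran resides in Yarria, so this disjunct is met. Satisfied.
  (b) The plaintiff resides in Yarria, which is not Velbourne — that alternative is enough. Met.
  (c) Esparza Maritime resides in Velbourne — that alternative is enough. Satisfied.
  (d) The claim is a contract claim, not a tort claim. Met.
  → The court has jurisdiction.
The Civil Court of Yarria:
  (a) The amount in controversy is $58,000, which meets the USD 10,000 floor. Met.
  (b) The plaintiff resides in Yarria. Met.
  (c) The operative events occurred in Yarria, so this disjunct is met. Met.
  (d) The plaintiff resides in Yarria. But the amount in controversy is 58,000 dollars, which meets the $15,000 floor, and the 'unless' clause therefore excuses the requirement. Condition met.
  (e) Nell Halloran resides in Yarria — that alternative is enough. Met.
  → The court has jurisdiction.
Courts with jurisdiction: the Yarria Regional Court, the Superior Court of Velbourne, the Civil Court of Yarria — 3 in total.

3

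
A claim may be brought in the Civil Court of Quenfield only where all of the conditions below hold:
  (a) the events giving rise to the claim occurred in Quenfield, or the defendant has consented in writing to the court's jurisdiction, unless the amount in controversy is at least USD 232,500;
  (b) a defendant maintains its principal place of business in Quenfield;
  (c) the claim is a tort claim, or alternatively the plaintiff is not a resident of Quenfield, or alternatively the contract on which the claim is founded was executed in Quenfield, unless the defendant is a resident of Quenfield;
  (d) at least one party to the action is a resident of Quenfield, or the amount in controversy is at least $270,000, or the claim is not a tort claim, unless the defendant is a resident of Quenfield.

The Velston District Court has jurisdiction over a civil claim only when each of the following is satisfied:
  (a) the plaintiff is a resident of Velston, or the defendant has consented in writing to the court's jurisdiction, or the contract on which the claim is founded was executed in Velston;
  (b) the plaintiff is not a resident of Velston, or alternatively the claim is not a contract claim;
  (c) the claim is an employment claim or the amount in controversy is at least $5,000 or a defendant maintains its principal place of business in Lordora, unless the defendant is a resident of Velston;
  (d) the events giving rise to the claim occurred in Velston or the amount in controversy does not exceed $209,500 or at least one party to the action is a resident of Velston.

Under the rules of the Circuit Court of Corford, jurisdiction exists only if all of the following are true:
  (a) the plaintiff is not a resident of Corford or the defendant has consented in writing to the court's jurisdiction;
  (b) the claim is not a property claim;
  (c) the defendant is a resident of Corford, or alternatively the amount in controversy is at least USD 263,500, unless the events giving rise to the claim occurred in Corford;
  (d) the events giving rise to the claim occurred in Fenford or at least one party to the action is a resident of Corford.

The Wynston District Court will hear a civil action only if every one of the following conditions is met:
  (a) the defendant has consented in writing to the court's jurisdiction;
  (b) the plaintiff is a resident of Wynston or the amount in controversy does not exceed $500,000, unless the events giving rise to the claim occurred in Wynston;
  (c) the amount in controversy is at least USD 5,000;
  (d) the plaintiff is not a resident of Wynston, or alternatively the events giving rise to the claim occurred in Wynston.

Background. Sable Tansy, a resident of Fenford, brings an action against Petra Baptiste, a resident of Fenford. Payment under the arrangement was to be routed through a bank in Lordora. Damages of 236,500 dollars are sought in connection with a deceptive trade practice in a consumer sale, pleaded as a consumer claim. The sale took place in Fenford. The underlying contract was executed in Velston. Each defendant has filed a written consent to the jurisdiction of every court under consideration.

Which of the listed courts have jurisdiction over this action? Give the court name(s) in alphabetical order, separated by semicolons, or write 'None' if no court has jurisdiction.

the Wynston District Court

The Civil Court of Quenfield:
  (a) Every defendant has filed written consent, so this disjunct is met. Met.
  (b) No defendant is a corporation. Not met.
  (c) The plaintiff resides in Fenford, which is not Quenfield, which satisfies one of the alternatives. Satisfied.
  (d) The claim is a consumer claim, not a tort claim — that alternative is enough. Condition met.
  → The court lacks jurisdiction.
The Velston District Court:
  (a) Every defendant has filed written consent, so one alternative holds. Condition met.
  (b) The plaintiff resides in Fenford, which is not Velston — that alternative is enough. Satisfied.
  (c) The amount in controversy is $236,500, which meets the $5,000 floor, so one alternative holds. Satisfied.
  (d) The operative events occurred in Fenford, not Velston; the amount in controversy is $236,500, above the 209,500 dollars ceiling; no party resides in Velston — none of the alternatives is met. Not satisfied.
  → At least one condition fails; no jurisdiction.
The Circuit Court of Corford:
  (a) The plaintiff resides in Fenford, which is not Corford, so this disjunct is met. Condition met.
  (b) The claim is a consumer claim, not a property claim. Condition met.
  (c) The defendant resides in Fenford, not Corford; the amount in controversy is 236,500 dollars, below the $263,500 floor — every alternative fails. Nor does the 'unless' clause help: the operative events occurred in Fenford, not Corford. Condition not met.
  (d) The operative events occurred in Fenford — that alternative is enough. Condition met.
  → No jurisdiction.
The Wynston District Court:
  (a) Every defendant has filed written consent. Satisfied.
  (b) The amount in controversy is $236,500, within the 500,000 dollars ceiling, so one alternative holds. Condition met.
  (c) The amount in controversy is USD 236,500, which meets the 5,000 dollars floor. Met.
  (d) The plaintiff resides in Fenford, which is not Wynston, so one alternative holds. Satisfied.
  → All conditions met; jurisdiction exists.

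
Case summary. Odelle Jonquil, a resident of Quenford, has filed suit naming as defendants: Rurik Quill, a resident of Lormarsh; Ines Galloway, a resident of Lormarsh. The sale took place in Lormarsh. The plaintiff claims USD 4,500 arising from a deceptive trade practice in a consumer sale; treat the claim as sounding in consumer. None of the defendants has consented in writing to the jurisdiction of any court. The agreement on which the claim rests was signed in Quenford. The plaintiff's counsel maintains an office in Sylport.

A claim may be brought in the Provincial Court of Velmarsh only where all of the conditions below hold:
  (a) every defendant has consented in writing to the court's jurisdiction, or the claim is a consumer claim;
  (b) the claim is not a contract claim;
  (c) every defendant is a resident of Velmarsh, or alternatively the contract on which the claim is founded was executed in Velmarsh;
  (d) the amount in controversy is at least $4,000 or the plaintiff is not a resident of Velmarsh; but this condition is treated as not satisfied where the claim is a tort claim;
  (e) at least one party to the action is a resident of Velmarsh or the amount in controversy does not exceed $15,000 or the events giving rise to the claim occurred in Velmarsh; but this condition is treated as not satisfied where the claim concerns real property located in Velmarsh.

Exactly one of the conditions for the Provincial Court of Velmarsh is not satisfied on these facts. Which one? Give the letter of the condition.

(c)

The Provincial Court of Velmarsh:
  (a) The claim is a consumer claim, so one alternative holds. Met.
  (b) The claim is a consumer claim, not a contract claim. Satisfied.
  (c) The defendants reside as follows — Rurik Quill in Lormarsh, Ines Galloway in Lormarsh — not all in Velmarsh; the contract was executed in Quenford, not Velmarsh — no alternative holds. Not met.
  (d) The amount in controversy is USD 4,500, which meets the USD 4,000 floor, so one alternative holds. The carve-out does not apply: the claim is a consumer claim, not a tort claim. Condition met.
  (e) The amount in controversy is USD 4,500, within the 15,000 dollars ceiling — that alternative is enough. And the carve-out is inapplicable — the claim does not concern real property. Satisfied.
Only condition (c) fails.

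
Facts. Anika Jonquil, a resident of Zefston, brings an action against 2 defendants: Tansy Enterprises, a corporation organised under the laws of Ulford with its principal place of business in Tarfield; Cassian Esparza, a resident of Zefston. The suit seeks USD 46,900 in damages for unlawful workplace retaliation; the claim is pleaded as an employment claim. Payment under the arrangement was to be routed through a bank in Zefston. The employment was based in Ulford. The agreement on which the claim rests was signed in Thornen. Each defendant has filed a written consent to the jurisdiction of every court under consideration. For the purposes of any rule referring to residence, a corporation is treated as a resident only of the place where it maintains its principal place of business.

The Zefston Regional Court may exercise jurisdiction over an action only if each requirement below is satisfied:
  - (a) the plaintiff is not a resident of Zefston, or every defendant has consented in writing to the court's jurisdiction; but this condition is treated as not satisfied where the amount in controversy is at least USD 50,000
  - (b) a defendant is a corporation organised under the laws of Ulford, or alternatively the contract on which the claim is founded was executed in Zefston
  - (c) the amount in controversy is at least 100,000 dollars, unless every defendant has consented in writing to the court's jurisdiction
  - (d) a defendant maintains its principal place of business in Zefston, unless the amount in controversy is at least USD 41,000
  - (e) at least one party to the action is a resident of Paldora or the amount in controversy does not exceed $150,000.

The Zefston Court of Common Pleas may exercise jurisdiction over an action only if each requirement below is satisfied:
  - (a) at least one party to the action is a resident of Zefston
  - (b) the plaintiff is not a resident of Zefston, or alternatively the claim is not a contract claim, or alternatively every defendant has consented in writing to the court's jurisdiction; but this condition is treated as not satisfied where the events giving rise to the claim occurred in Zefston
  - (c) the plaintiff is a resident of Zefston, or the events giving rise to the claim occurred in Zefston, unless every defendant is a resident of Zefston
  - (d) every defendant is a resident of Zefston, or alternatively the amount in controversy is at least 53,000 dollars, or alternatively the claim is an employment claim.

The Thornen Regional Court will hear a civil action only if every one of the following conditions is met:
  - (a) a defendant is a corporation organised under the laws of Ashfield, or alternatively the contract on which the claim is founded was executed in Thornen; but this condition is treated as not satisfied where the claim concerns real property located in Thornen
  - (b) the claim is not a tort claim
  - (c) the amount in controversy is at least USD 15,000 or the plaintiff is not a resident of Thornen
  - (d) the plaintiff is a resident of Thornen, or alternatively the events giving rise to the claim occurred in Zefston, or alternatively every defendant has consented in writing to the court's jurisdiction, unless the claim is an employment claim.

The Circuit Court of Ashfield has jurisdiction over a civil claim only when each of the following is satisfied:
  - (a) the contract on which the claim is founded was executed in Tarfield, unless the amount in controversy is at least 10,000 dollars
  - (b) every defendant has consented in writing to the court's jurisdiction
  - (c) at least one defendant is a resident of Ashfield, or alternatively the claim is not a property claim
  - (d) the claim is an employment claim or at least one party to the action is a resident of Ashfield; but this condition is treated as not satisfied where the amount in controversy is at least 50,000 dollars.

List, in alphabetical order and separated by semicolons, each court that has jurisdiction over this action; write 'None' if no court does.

The Zefston Regional Court:
  (a) Every defendant has filed written consent, so one alternative holds. And the carve-out is inapplicable — the amount in controversy is $46,900, below the 50,000 dollars floor. Met.
  (b) Tansy Enterprises is organised under the laws of Ulford, so this disjunct is met. Satisfied.
  (c) The amount in controversy is USD 46,900, below the USD 100,000 floor. However, every defendant has filed written consent, so the 'unless' proviso supplies this condition. Met.
  (d) The corporate defendant(s) have their principal place of business in Tarfield, not Zefston. The proviso rescues it, though: the amount in controversy is USD 46,900, which meets the USD 41,000 floor. Condition met.
  (e) The amount in controversy is $46,900, within the $150,000 ceiling, so this disjunct is met. Met.
  → The court has jurisdiction.
The Zefston Court of Common Pleas:
  (a) Anika Jonquil resides in Zefston. Satisfied.
  (b) The claim is an employment claim, not a contract claim, so one alternative holds. The exception is not triggered, since the operative events occurred in Ulford, not Zefston. Condition met.
  (c) The plaintiff resides in Zefston, so one alternative holds. Satisfied.
  (d) The claim is an employment claim, so one alternative holds. Condition met.
  → Jurisdiction lies.
The Thornen Regional Court:
  (a) The contract was executed in Thornen, so this disjunct is met. And the carve-out is inapplicable — the claim does not concern real property. Condition met.
  (b) The claim is an employment claim, not a tort claim. Condition met.
  (c) The amount in controversy is $46,900, which meets the $15,000 floor, so this disjunct is met. Condition met.
  (d) Every defendant has filed written consent, which satisfies one of the alternatives. Satisfied.
  → Jurisdiction lies.
The Circuit Court of Ashfield:
  (a) The contract was executed in Thornen, not Tarfield. The proviso rescues it, though: the amount in controversy is $46,900, which meets the 10,000 dollars floor. Condition met.
  (b) Every defendant has filed written consent. Met.
  (c) The claim is an employment claim, not a property claim, which satisfies one of the alternatives. Met.
  (d) The claim is an employment claim, which satisfies one of the alternatives. The carve-out does not apply: the amount in controversy is USD 46,900, below the USD 50,000 floor. Satisfied.
  → All conditions met; jurisdiction exists.

the Circuit Court of Ashfield; the Thornen Regional Court; the Zefston Court of Common Pleas; the Zefston Regional Court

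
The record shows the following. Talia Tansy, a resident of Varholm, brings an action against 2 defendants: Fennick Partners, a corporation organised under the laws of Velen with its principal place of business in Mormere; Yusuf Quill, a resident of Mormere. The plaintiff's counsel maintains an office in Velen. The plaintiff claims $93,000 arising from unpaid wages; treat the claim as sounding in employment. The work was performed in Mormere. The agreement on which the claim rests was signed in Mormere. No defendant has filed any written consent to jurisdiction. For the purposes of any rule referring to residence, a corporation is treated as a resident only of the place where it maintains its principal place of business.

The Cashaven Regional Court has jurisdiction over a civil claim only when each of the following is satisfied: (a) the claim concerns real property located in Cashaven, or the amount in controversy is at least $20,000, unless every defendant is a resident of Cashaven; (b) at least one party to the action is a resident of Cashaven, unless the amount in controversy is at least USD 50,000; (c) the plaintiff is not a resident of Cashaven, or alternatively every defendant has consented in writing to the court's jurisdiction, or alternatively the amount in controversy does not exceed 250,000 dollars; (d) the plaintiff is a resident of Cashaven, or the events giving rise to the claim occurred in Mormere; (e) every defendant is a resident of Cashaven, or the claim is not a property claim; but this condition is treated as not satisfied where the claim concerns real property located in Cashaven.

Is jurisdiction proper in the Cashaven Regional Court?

Yes

The Cashaven Regional Court:
  (a) The amount in controversy is USD 93,000, which meets the USD 20,000 floor, so one alternative holds. Met.
  (b) No party resides in Cashaven. The proviso rescues it, though: the amount in controversy is 93,000 dollars, which meets the USD 50,000 floor. Satisfied.
  (c) The plaintiff resides in Varholm, which is not Cashaven, so one alternative holds. Condition met.
  (d) The operative events occurred in Mormere, so this disjunct is met. Satisfied.
  (e) The claim is an employment claim, not a property claim, so this disjunct is met. The carve-out does not apply: the claim does not concern real property. Condition met.
  → The court has jurisdiction.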